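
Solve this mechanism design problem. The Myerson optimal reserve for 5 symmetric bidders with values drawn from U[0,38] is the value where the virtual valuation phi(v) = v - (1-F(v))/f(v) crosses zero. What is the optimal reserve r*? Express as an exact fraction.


Step 1: For U[0,38], F(v) = v/38 and f(v) = 1/38
Step 2: phi(v) = v - (1 - v/38)/(1/38) = v - (38 - v) = 2v - 38
Step 3: Set phi(r*) = 0: 2r* - 38 = 0
Step 4: r* = 38/2 = 19 (the number of bidders n = 5 does not enter)

19


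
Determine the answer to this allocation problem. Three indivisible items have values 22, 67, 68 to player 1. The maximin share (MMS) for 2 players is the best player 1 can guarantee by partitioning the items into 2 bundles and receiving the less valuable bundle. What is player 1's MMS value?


Step 1: Item values = 22, 67, 68
Step 2: Enumerate all 2-bundle partitions and take the smaller bundle:
  Partition 1: {22} vs {67,68} -> bundles 22, 135; min = 22
  Partition 2: {67} vs {22,68} -> bundles 67, 90; min = 67
  Partition 3: {68} vs {22,67} -> bundles 68, 89; min = 68
Step 3: MMS = max(22, 67, 68) = 68

68


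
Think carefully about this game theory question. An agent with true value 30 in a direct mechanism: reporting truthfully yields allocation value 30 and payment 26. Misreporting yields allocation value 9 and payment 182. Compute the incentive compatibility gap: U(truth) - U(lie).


Step 1: U(truth) = value - payment = 30 - 26 = 4
Step 2: U(lie) = allocation - payment = 9 - 182 = -173
Step 3: IC gap = 4 - (-173) = 177

177


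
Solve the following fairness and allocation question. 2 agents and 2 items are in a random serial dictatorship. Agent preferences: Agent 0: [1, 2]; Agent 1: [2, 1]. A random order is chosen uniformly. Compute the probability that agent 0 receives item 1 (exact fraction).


Step 1: Agent 0 wants item 1
Step 2: There are 2 possible orderings of agents
Step 3: In 2 orderings, agent 0 gets item 1
Step 4: Probability = 2/2 = 1

1


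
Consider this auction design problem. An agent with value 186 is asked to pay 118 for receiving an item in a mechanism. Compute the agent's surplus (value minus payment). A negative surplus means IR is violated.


Step 1: Surplus = value - payment = 186 - 118 = 68
Step 2: IR is satisfied (surplus >= 0)

68


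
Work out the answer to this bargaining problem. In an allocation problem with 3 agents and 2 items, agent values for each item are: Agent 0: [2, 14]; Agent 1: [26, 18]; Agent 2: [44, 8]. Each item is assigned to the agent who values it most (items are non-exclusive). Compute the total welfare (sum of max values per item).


Step 1: For each item, find the maximum value among all agents.
Step 2: Item 0 -> Agent 2 (value 44)
Step 3: Item 1 -> Agent 1 (value 18)
Step 4: Total welfare = 44 + 18 = 62

62


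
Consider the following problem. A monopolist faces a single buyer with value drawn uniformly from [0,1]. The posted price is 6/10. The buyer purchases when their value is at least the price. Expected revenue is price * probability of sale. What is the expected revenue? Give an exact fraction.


Step 1: Posted price r = 3/5, value support [0,1]
Step 2: P(v >= r) = (1 - 3/5)/1 = 2/5
Step 3: Expected revenue = r * P(v >= r) = 3/5 * 2/5
Step 4: Revenue = 6/25

6/25


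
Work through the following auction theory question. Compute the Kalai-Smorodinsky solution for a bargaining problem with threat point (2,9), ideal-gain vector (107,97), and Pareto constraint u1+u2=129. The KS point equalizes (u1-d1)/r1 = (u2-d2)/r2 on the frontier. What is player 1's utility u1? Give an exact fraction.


Step 1: At the KS point, (u1-d1)/r1 = (u2-d2)/r2 = t and u1+u2 = 129
Step 2: u1 = d1 + r1*t and u2 = d2 + r2*t, so (d1 + r1*t) + (d2 + r2*t) = 129
Step 3: t = (129 - 2 - 9)/(107 + 97) = 118/204 = 59/102
Step 4: u1 = d1 + r1*t = 2 + 107 * 59/102 = 6517/102
Step 5: (Check: u2 = d2 + r2*t = 6641/102; u1+u2 = 6517/102 + 6641/102 = 129, on the frontier.)

6517/102


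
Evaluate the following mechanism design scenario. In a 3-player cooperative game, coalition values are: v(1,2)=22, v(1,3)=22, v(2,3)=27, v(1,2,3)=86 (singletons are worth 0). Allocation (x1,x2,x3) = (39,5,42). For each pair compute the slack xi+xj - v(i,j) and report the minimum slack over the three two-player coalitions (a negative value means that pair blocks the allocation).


Step 1: Slack for coalition (1,2): x1+x2 - v12 = 44 - 22 = 22
Step 2: Slack for coalition (1,3): x1+x3 - v13 = 81 - 22 = 59
Step 3: Slack for coalition (2,3): x2+x3 - v23 = 47 - 27 = 20
Step 4: Minimum slack = min(22, 59, 20) = 20, attained by (2,3); no pair can gain by deviating, so the allocation is in the core

20


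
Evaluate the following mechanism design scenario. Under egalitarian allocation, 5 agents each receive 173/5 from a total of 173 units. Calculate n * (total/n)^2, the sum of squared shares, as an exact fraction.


Step 1: Each agent's share = 173/5
Step 2: Square of each share = (173/5)^2 = 29929/25
Step 3: Sum of squares = 5 * 29929/25 = 29929/5

29929/5


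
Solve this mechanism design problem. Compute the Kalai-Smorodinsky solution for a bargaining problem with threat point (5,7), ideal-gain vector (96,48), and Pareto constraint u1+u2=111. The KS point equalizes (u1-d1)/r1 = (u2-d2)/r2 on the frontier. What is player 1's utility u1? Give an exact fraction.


Step 1: At the KS point, (u1-d1)/r1 = (u2-d2)/r2 = t and u1+u2 = 111
Step 2: u1 = d1 + r1*t and u2 = d2 + r2*t, so (d1 + r1*t) + (d2 + r2*t) = 111
Step 3: t = (111 - 5 - 7)/(96 + 48) = 99/144 = 11/16
Step 4: u1 = d1 + r1*t = 5 + 96 * 11/16 = 71
Step 5: (Check: u2 = d2 + r2*t = 40; u1+u2 = 71 + 40 = 111, on the frontier.)

71


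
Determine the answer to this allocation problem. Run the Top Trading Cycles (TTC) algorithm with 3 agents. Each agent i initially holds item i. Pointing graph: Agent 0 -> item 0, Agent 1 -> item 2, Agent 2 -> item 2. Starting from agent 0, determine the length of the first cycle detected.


Step 1: Trace the pointer graph from agent 0: 0 -> 0
Step 2: A cycle is detected when we revisit agent 0
Step 3: The cycle is: 0 -> 0
Step 4: Cycle length = 1

1


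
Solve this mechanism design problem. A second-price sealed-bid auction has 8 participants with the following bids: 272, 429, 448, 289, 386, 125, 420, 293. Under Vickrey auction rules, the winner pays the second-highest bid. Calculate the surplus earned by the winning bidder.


Step 1: Sort bids in descending order: 448, 429, 420, 386, 293, 289, 272, 125
Step 2: The winning bid is the highest: 448
Step 3: The payment equals the second-highest bid: 429
Step 4: Surplus = winner's bid - payment = 448 - 429 = 19

19


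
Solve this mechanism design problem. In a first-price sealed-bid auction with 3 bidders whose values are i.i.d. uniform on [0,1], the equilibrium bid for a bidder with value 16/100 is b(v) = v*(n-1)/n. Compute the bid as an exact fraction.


Step 1: The symmetric BNE bidding function is b(v) = v * (n-1) / n
Step 2: Substitute v = 4/25 and n = 3
Step 3: b = 4/25 * 2/3
Step 4: b = 8/75

8/75


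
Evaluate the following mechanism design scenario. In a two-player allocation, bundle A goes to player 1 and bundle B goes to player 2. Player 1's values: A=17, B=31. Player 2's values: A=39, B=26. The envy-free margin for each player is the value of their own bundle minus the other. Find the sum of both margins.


Step 1: Player 1's margin = v1(A) - v1(B) = 17 - 31 = -14
Step 2: Player 2's margin = v2(B) - v2(A) = 26 - 39 = -13
Step 3: Total margin = -14 + -13 = -27

-27


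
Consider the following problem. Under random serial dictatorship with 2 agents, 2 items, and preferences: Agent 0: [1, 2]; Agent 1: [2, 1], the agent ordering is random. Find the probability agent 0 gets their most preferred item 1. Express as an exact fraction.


Step 1: Agent 0 wants item 1
Step 2: There are 2 possible orderings of agents
Step 3: In 2 orderings, agent 0 gets item 1
Step 4: Probability = 2/2 = 1

1


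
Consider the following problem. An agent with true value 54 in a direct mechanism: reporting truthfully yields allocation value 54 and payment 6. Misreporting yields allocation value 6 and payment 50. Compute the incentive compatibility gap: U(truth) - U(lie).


Step 1: U(truth) = value - payment = 54 - 6 = 48
Step 2: U(lie) = allocation - payment = 6 - 50 = -44
Step 3: IC gap = 48 - (-44) = 92

92


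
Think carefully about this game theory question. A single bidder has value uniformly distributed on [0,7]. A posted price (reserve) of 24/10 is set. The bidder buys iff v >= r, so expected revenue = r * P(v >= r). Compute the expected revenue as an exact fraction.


Step 1: Posted price r = 12/5, value support [0,7]
Step 2: P(v >= r) = (7 - 12/5)/7 = 23/35
Step 3: Expected revenue = r * P(v >= r) = 12/5 * 23/35
Step 4: Revenue = 276/175

276/175


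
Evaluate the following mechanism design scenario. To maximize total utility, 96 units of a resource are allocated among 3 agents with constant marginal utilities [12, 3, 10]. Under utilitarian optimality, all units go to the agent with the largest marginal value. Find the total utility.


Step 1: The marginal utilities are [12, 3, 10]
Step 2: The highest marginal utility is 12
Step 3: All 96 units go to that agent
Step 4: Total utility = 12 * 96 = 1152

1152


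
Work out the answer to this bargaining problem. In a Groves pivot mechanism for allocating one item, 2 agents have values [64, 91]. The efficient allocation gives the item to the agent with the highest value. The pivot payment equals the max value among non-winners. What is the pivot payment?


Step 1: The efficient winner is agent 1 with value 91
Step 2: Other agents' values: [64]
Step 3: Pivot payment = max(others) = 64
Step 4: The winner pays 64

64


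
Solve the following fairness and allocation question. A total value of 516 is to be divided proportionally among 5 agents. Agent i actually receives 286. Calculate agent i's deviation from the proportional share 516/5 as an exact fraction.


Step 1: Proportional share = 516/5
Step 2: Agent's actual allocation = 286
Step 3: Excess = 286 - 516/5 = 914/5

914/5


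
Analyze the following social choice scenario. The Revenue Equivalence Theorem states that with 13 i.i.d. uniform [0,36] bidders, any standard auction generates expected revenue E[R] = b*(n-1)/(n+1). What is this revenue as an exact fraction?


Step 1: By Revenue Equivalence, expected revenue = b*(n-1)/(n+1)
Step 2: Substituting n = 13, b = 36
Step 3: Revenue = 36*(13-1)/(13+1) = 36*12/14
Step 4: Revenue = 432/14 = 216/7

216/7


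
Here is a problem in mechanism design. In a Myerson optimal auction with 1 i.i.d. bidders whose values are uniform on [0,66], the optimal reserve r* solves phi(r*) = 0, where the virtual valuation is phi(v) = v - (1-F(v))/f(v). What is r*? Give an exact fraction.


Step 1: For U[0,66], F(v) = v/66 and f(v) = 1/66
Step 2: phi(v) = v - (1 - v/66)/(1/66) = v - (66 - v) = 2v - 66
Step 3: Set phi(r*) = 0: 2r* - 66 = 0
Step 4: r* = 66/2 = 33 (the number of bidders n = 1 does not enter)

33


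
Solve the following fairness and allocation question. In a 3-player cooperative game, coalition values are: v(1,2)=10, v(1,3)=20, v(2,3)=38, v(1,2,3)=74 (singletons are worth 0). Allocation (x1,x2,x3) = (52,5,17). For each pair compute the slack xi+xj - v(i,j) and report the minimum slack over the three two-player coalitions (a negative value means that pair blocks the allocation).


Step 1: Slack for coalition (1,2): x1+x2 - v12 = 57 - 10 = 47
Step 2: Slack for coalition (1,3): x1+x3 - v13 = 69 - 20 = 49
Step 3: Slack for coalition (2,3): x2+x3 - v23 = 22 - 38 = -16
Step 4: Minimum slack = min(47, 49, -16) = -16, attained by (2,3); coalition (2,3) can block (slack < 0), so the allocation is not in the core

-16


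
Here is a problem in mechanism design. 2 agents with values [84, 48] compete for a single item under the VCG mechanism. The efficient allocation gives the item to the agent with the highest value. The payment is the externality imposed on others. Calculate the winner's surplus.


Step 1: The winner is the agent with the highest value: agent 0 with value 84
Step 2: Values of other agents: [48]
Step 3: VCG payment = max of others' values = 48
Step 4: Surplus = 84 - 48 = 36

36


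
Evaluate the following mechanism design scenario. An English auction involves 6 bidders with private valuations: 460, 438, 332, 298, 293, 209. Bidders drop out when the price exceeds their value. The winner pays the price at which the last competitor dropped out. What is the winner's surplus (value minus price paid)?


Step 1: Identify the highest value: 460
Step 2: Identify the second-highest value: 438
Step 3: The final price = second-highest value = 438
Step 4: Surplus = 460 - 438 = 22

22


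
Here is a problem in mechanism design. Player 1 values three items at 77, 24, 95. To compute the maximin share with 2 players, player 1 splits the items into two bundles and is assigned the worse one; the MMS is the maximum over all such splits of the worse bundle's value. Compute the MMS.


Step 1: Item values = 77, 24, 95
Step 2: Enumerate all 2-bundle partitions and take the smaller bundle:
  Partition 1: {77} vs {24,95} -> bundles 77, 119; min = 77
  Partition 2: {24} vs {77,95} -> bundles 24, 172; min = 24
  Partition 3: {95} vs {77,24} -> bundles 95, 101; min = 95
Step 3: MMS = max(77, 24, 95) = 95

95


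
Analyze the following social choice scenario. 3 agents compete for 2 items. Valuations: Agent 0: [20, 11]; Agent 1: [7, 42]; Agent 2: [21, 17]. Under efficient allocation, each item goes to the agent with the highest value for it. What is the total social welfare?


Step 1: For each item, find the maximum value among all agents.
Step 2: Item 0 -> Agent 2 (value 21)
Step 3: Item 1 -> Agent 1 (value 42)
Step 4: Total welfare = 21 + 42 = 63

63


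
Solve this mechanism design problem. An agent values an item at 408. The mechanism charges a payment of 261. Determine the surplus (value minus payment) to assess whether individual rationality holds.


Step 1: Surplus = value - payment = 408 - 261 = 147
Step 2: IR is satisfied (surplus >= 0)

147


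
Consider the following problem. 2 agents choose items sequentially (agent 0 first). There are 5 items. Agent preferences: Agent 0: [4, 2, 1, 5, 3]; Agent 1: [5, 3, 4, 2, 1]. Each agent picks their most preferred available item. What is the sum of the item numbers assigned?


Step 1: Agent 0 picks item 4
Step 2: Agent 1 picks item 5
Step 3: Sum = 4 + 5 = 9

9


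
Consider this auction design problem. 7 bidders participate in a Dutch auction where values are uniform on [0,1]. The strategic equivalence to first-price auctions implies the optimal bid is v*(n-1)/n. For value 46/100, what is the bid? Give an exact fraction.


Step 1: Dutch auctions are strategically equivalent to first-price auctions
Step 2: The equilibrium bid is b(v) = v*(n-1)/n
Step 3: b = 23/50 * 6/7
Step 4: b = 69/175

69/175


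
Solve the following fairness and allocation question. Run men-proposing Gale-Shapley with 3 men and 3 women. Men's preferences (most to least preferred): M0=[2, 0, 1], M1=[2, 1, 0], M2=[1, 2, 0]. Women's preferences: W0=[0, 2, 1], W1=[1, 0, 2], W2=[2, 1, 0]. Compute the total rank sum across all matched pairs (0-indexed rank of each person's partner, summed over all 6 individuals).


Step 1: Run Gale-Shapley (men propose, women hold best offer):
  M0 proposes to W2; she accepts
  M1 proposes to W2; she switches from M0
  M2 proposes to W1; she accepts
  M0 proposes to W0; she accepts
Step 2: Final matching: W0-M0, W1-M2, W2-M1
Step 3: 0-indexed ranks (man's rank of his match, then woman's): 1 + 0 + 0 + 2 + 0 + 1
Step 4: Total rank sum = 4

4


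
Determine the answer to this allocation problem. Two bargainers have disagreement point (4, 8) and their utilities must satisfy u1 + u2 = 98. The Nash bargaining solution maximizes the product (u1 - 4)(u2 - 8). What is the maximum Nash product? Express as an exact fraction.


Step 1: The Nash solution splits surplus symmetrically above the disagreement point
Step 2: u1 = (total + d1 - d2)/2 = (98 + 4 - 8)/2 = 47
Step 3: u2 = (total - d1 + d2)/2 = (98 - 4 + 8)/2 = 51
Step 4: Nash product = (47 - 4) * (51 - 8)
Step 5: = 43 * 43 = 1849

1849


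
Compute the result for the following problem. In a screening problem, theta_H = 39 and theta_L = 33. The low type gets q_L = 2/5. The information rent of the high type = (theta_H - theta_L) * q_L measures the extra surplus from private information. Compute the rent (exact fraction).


Step 1: theta_H - theta_L = 39 - 33 = 6
Step 2: Information rent = (theta_H - theta_L) * q_L
Step 3: = 6 * 2/5
Step 4: = 12/5

12/5


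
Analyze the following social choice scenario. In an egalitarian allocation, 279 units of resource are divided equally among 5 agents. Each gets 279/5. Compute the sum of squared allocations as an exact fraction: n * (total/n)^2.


Step 1: Each agent's share = 279/5
Step 2: Square of each share = (279/5)^2 = 77841/25
Step 3: Sum of squares = 5 * 77841/25 = 77841/5

77841/5


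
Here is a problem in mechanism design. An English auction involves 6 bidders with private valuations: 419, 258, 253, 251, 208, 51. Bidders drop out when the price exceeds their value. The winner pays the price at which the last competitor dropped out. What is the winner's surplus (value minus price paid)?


Step 1: Identify the highest value: 419
Step 2: Identify the second-highest value: 258
Step 3: The final price = second-highest value = 258
Step 4: Surplus = 419 - 258 = 161

161


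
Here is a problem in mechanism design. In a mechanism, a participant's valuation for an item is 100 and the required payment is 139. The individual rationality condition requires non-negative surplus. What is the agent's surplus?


Step 1: Surplus = value - payment = 100 - 139 = -39
Step 2: IR is violated (surplus < 0)

-39


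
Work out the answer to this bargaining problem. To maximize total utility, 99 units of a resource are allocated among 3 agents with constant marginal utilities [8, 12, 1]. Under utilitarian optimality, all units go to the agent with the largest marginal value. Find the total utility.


Step 1: The marginal utilities are [8, 12, 1]
Step 2: The highest marginal utility is 12
Step 3: All 99 units go to that agent
Step 4: Total utility = 12 * 99 = 1188

1188


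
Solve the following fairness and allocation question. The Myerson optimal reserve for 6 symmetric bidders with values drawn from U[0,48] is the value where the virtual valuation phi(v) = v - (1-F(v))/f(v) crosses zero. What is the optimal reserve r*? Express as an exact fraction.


Step 1: For U[0,48], F(v) = v/48 and f(v) = 1/48
Step 2: phi(v) = v - (1 - v/48)/(1/48) = v - (48 - v) = 2v - 48
Step 3: Set phi(r*) = 0: 2r* - 48 = 0
Step 4: r* = 48/2 = 24 (the number of bidders n = 6 does not enter)

24


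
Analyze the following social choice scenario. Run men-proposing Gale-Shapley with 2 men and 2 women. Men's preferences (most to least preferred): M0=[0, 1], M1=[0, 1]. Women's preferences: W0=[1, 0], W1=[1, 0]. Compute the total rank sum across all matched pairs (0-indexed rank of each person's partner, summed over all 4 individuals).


Step 1: Run Gale-Shapley (men propose, women hold best offer):
  M0 proposes to W0; she accepts
  M1 proposes to W0; she switches from M0
  M0 proposes to W1; she accepts
Step 2: Final matching: W0-M1, W1-M0
Step 3: 0-indexed ranks (man's rank of his match, then woman's): 0 + 0 + 1 + 1
Step 4: Total rank sum = 2

2


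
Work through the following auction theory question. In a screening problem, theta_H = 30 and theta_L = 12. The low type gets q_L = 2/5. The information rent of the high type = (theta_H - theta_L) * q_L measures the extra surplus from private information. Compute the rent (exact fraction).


Step 1: theta_H - theta_L = 30 - 12 = 18
Step 2: Information rent = (theta_H - theta_L) * q_L
Step 3: = 18 * 2/5
Step 4: = 36/5

36/5


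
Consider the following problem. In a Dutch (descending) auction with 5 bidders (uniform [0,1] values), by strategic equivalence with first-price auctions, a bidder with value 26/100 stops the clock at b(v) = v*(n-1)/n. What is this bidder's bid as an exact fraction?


Step 1: Dutch auctions are strategically equivalent to first-price auctions
Step 2: The equilibrium bid is b(v) = v*(n-1)/n
Step 3: b = 13/50 * 4/5
Step 4: b = 26/125

26/125


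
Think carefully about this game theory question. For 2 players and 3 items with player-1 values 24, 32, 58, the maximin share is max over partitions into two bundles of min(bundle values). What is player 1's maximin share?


Step 1: Item values = 24, 32, 58
Step 2: Enumerate all 2-bundle partitions and take the smaller bundle:
  Partition 1: {24} vs {32,58} -> bundles 24, 90; min = 24
  Partition 2: {32} vs {24,58} -> bundles 32, 82; min = 32
  Partition 3: {58} vs {24,32} -> bundles 58, 56; min = 56
Step 3: MMS = max(24, 32, 56) = 56

56


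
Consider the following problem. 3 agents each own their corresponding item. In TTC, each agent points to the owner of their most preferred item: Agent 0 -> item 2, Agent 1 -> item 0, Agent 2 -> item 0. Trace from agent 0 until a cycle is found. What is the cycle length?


Step 1: Trace the pointer graph from agent 0: 0 -> 2 -> 0
Step 2: A cycle is detected when we revisit agent 0
Step 3: The cycle is: 0 -> 2 -> 0
Step 4: Cycle length = 2

2


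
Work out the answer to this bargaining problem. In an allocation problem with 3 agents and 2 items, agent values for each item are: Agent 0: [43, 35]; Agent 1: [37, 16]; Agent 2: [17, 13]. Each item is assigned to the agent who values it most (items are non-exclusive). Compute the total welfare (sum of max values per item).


Step 1: For each item, find the maximum value among all agents.
Step 2: Item 0 -> Agent 0 (value 43)
Step 3: Item 1 -> Agent 0 (value 35)
Step 4: Total welfare = 43 + 35 = 78

78


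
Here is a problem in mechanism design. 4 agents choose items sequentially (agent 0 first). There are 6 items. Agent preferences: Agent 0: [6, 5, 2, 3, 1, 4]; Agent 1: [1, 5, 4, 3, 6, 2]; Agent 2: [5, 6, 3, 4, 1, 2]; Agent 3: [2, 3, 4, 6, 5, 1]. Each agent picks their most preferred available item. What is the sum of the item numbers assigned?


Step 1: Agent 0 picks item 6
Step 2: Agent 1 picks item 1
Step 3: Agent 2 picks item 5
Step 4: Agent 3 picks item 2
Step 5: Sum = 6 + 1 + 5 + 2 = 14

14


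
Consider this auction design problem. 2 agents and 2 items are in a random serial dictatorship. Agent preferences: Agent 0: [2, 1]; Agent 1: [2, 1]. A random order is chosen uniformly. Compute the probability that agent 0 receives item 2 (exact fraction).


Step 1: Agent 0 wants item 2
Step 2: There are 2 possible orderings of agents
Step 3: In 1 orderings, agent 0 gets item 2
Step 4: Probability = 1/2

1/2


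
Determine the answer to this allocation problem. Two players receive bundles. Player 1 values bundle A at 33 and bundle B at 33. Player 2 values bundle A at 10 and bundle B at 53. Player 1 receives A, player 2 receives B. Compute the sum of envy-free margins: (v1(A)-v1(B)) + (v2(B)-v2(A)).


Step 1: Player 1's margin = v1(A) - v1(B) = 33 - 33 = 0
Step 2: Player 2's margin = v2(B) - v2(A) = 53 - 10 = 43
Step 3: Total margin = 0 + 43 = 43

43


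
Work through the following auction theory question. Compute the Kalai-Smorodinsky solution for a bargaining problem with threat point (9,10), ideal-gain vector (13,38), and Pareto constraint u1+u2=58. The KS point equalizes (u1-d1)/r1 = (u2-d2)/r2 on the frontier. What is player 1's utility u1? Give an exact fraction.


Step 1: At the KS point, (u1-d1)/r1 = (u2-d2)/r2 = t and u1+u2 = 58
Step 2: u1 = d1 + r1*t and u2 = d2 + r2*t, so (d1 + r1*t) + (d2 + r2*t) = 58
Step 3: t = (58 - 9 - 10)/(13 + 38) = 39/51 = 13/17
Step 4: u1 = d1 + r1*t = 9 + 13 * 13/17 = 322/17
Step 5: (Check: u2 = d2 + r2*t = 664/17; u1+u2 = 322/17 + 664/17 = 58, on the frontier.)

322/17


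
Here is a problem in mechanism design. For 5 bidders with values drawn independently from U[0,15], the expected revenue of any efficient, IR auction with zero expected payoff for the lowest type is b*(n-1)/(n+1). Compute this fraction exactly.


Step 1: By Revenue Equivalence, expected revenue = b*(n-1)/(n+1)
Step 2: Substituting n = 5, b = 15
Step 3: Revenue = 15*(5-1)/(5+1) = 15*4/6
Step 4: Revenue = 60/6 = 10

10


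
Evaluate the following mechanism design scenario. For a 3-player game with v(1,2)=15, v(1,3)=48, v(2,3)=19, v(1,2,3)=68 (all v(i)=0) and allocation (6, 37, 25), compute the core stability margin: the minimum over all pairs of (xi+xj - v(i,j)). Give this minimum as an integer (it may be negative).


Step 1: Slack for coalition (1,2): x1+x2 - v12 = 43 - 15 = 28
Step 2: Slack for coalition (1,3): x1+x3 - v13 = 31 - 48 = -17
Step 3: Slack for coalition (2,3): x2+x3 - v23 = 62 - 19 = 43
Step 4: Minimum slack = min(28, -17, 43) = -17, attained by (1,3); coalition (1,3) can block (slack < 0), so the allocation is not in the core

-17


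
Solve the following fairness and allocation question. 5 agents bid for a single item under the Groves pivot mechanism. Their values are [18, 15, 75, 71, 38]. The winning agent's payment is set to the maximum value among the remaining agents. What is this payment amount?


Step 1: The efficient winner is agent 2 with value 75
Step 2: Other agents' values: [18, 15, 71, 38]
Step 3: Pivot payment = max(others) = 71
Step 4: The winner pays 71

71


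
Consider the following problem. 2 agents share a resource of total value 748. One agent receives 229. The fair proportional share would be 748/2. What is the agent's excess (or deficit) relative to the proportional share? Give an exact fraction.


Step 1: Proportional share = 748/2 = 374
Step 2: Agent's actual allocation = 229
Step 3: Excess = 229 - 374 = -145

-145


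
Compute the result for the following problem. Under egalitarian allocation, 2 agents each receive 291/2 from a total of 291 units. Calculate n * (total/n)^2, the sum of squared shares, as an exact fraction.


Step 1: Each agent's share = 291/2
Step 2: Square of each share = (291/2)^2 = 84681/4
Step 3: Sum of squares = 2 * 84681/4 = 84681/2

84681/2


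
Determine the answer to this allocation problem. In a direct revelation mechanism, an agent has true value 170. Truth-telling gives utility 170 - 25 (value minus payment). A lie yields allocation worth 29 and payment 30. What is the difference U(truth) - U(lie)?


Step 1: U(truth) = value - payment = 170 - 25 = 145
Step 2: U(lie) = allocation - payment = 29 - 30 = -1
Step 3: IC gap = 145 - (-1) = 146

146


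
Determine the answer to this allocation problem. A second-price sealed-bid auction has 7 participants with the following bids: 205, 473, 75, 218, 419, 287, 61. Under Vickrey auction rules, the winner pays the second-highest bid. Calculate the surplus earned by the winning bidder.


Step 1: Sort bids in descending order: 473, 419, 287, 218, 205, 75, 61
Step 2: The winning bid is the highest: 473
Step 3: The payment equals the second-highest bid: 419
Step 4: Surplus = winner's bid - payment = 473 - 419 = 54

54


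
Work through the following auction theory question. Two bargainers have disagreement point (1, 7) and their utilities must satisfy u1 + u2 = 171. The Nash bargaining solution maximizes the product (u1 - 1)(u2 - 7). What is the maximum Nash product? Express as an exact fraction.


Step 1: The Nash solution splits surplus symmetrically above the disagreement point
Step 2: u1 = (total + d1 - d2)/2 = (171 + 1 - 7)/2 = 165/2
Step 3: u2 = (total - d1 + d2)/2 = (171 - 1 + 7)/2 = 177/2
Step 4: Nash product = (165/2 - 1) * (177/2 - 7)
Step 5: = 163/2 * 163/2 = 26569/4

26569/4


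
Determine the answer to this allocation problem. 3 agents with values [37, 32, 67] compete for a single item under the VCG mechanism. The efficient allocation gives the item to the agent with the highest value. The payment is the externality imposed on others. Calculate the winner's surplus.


Step 1: The winner is the agent with the highest value: agent 2 with value 67
Step 2: Values of other agents: [37, 32]
Step 3: VCG payment = max of others' values = 37
Step 4: Surplus = 67 - 37 = 30

30


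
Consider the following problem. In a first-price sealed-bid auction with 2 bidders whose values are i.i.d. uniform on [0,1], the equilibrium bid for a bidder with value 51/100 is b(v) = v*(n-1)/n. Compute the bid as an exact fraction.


Step 1: The symmetric BNE bidding function is b(v) = v * (n-1) / n
Step 2: Substitute v = 51/100 and n = 2
Step 3: b = 51/100 * 1/2
Step 4: b = 51/200

51/200


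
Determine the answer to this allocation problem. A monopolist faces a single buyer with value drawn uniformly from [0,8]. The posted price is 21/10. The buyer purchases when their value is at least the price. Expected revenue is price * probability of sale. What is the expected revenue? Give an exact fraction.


Step 1: Posted price r = 21/10, value support [0,8]
Step 2: P(v >= r) = (8 - 21/10)/8 = 59/80
Step 3: Expected revenue = r * P(v >= r) = 21/10 * 59/80
Step 4: Revenue = 1239/800

1239/800


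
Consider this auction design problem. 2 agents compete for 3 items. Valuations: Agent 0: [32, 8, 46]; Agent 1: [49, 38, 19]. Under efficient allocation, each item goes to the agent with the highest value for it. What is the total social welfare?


Step 1: For each item, find the maximum value among all agents.
Step 2: Item 0 -> Agent 1 (value 49)
Step 3: Item 1 -> Agent 1 (value 38)
Step 4: Item 2 -> Agent 0 (value 46)
Step 5: Total welfare = 49 + 38 + 46 = 133

133


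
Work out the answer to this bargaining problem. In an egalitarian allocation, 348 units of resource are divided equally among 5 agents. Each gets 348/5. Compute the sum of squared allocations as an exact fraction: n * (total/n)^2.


Step 1: Each agent's share = 348/5
Step 2: Square of each share = (348/5)^2 = 121104/25
Step 3: Sum of squares = 5 * 121104/25 = 121104/5

121104/5


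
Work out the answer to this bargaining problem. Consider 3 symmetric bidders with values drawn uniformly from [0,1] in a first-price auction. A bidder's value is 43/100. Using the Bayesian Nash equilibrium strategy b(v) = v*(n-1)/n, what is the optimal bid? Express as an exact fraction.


Step 1: The symmetric BNE bidding function is b(v) = v * (n-1) / n
Step 2: Substitute v = 43/100 and n = 3
Step 3: b = 43/100 * 2/3
Step 4: b = 43/150

43/150


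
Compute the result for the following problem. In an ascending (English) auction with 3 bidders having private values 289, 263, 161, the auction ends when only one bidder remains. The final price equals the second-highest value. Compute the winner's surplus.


Step 1: Identify the highest value: 289
Step 2: Identify the second-highest value: 263
Step 3: The final price = second-highest value = 263
Step 4: Surplus = 289 - 263 = 26

26


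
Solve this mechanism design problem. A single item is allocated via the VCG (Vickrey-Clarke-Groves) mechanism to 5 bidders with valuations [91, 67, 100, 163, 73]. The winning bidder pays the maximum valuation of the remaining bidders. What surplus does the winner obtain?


Step 1: The winner is the agent with the highest value: agent 3 with value 163
Step 2: Values of other agents: [91, 67, 100, 73]
Step 3: VCG payment = max of others' values = 100
Step 4: Surplus = 163 - 100 = 63

63


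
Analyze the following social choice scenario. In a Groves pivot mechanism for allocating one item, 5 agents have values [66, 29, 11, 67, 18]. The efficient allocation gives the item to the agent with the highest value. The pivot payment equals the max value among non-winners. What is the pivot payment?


Step 1: The efficient winner is agent 3 with value 67
Step 2: Other agents' values: [66, 29, 11, 18]
Step 3: Pivot payment = max(others) = 66
Step 4: The winner pays 66

66


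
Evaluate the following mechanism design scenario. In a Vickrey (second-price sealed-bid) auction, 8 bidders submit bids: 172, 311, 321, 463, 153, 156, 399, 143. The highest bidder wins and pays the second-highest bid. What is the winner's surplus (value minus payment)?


Step 1: Sort bids in descending order: 463, 399, 321, 311, 172, 156, 153, 143
Step 2: The winning bid is the highest: 463
Step 3: The payment equals the second-highest bid: 399
Step 4: Surplus = winner's bid - payment = 463 - 399 = 64

64


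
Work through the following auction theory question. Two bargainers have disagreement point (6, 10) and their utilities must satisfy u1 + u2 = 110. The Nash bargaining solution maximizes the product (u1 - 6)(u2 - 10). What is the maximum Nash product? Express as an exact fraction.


Step 1: The Nash solution splits surplus symmetrically above the disagreement point
Step 2: u1 = (total + d1 - d2)/2 = (110 + 6 - 10)/2 = 53
Step 3: u2 = (total - d1 + d2)/2 = (110 - 6 + 10)/2 = 57
Step 4: Nash product = (53 - 6) * (57 - 10)
Step 5: = 47 * 47 = 2209

2209


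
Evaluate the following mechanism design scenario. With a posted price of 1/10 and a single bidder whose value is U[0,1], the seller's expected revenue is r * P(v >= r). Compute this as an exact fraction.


Step 1: Posted price r = 1/10, value support [0,1]
Step 2: P(v >= r) = (1 - 1/10)/1 = 9/10
Step 3: Expected revenue = r * P(v >= r) = 1/10 * 9/10
Step 4: Revenue = 9/100

9/100


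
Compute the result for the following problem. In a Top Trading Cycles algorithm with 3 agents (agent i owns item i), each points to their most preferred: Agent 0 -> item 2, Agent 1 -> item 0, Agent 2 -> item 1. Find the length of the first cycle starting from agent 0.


Step 1: Trace the pointer graph from agent 0: 0 -> 2 -> 1 -> 0
Step 2: A cycle is detected when we revisit agent 0
Step 3: The cycle is: 0 -> 2 -> 1 -> 0
Step 4: Cycle length = 3

3


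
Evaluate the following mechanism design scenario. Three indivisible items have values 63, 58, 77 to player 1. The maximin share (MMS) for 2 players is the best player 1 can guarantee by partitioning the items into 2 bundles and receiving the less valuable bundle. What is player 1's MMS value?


Step 1: Item values = 63, 58, 77
Step 2: Enumerate all 2-bundle partitions and take the smaller bundle:
  Partition 1: {63} vs {58,77} -> bundles 63, 135; min = 63
  Partition 2: {58} vs {63,77} -> bundles 58, 140; min = 58
  Partition 3: {77} vs {63,58} -> bundles 77, 121; min = 77
Step 3: MMS = max(63, 58, 77) = 77

77


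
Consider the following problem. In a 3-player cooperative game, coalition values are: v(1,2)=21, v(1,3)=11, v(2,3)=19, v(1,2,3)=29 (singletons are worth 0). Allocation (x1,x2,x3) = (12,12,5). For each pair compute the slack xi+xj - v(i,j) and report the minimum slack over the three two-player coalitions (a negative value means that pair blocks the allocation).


Step 1: Slack for coalition (1,2): x1+x2 - v12 = 24 - 21 = 3
Step 2: Slack for coalition (1,3): x1+x3 - v13 = 17 - 11 = 6
Step 3: Slack for coalition (2,3): x2+x3 - v23 = 17 - 19 = -2
Step 4: Minimum slack = min(3, 6, -2) = -2, attained by (2,3); coalition (2,3) can block (slack < 0), so the allocation is not in the core

-2


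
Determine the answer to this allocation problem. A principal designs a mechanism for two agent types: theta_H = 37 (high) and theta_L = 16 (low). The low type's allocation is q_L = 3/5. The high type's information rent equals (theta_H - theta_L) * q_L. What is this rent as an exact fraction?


Step 1: theta_H - theta_L = 37 - 16 = 21
Step 2: Information rent = (theta_H - theta_L) * q_L
Step 3: = 21 * 3/5
Step 4: = 63/5

63/5


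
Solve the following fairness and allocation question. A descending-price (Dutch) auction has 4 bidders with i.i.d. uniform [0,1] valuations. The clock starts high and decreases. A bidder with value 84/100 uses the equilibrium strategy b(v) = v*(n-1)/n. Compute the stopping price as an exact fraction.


Step 1: Dutch auctions are strategically equivalent to first-price auctions
Step 2: The equilibrium bid is b(v) = v*(n-1)/n
Step 3: b = 21/25 * 3/4
Step 4: b = 63/100

63/100


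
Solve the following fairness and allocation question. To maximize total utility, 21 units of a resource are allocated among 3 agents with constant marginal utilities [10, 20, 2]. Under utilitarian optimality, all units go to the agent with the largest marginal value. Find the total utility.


Step 1: The marginal utilities are [10, 20, 2]
Step 2: The highest marginal utility is 20
Step 3: All 21 units go to that agent
Step 4: Total utility = 20 * 21 = 420

420


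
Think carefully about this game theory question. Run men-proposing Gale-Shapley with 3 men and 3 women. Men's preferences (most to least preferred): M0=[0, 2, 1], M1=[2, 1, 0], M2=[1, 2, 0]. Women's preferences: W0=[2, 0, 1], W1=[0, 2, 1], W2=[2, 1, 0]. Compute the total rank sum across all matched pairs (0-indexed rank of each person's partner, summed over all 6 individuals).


Step 1: Run Gale-Shapley (men propose, women hold best offer):
  M0 proposes to W0; she accepts
  M1 proposes to W2; she accepts
  M2 proposes to W1; she accepts
Step 2: Final matching: W0-M0, W1-M2, W2-M1
Step 3: 0-indexed ranks (man's rank of his match, then woman's): 0 + 1 + 0 + 1 + 0 + 1
Step 4: Total rank sum = 3

3


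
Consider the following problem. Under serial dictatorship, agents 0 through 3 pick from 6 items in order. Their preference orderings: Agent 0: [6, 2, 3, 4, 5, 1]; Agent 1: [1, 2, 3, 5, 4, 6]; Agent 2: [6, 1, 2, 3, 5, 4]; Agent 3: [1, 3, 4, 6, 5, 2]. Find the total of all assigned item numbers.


Step 1: Agent 0 picks item 6
Step 2: Agent 1 picks item 1
Step 3: Agent 2 picks item 2
Step 4: Agent 3 picks item 3
Step 5: Sum = 6 + 1 + 2 + 3 = 12

12


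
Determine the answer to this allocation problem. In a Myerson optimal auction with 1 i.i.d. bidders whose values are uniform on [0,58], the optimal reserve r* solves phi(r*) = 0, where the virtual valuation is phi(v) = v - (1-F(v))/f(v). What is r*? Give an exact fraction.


Step 1: For U[0,58], F(v) = v/58 and f(v) = 1/58
Step 2: phi(v) = v - (1 - v/58)/(1/58) = v - (58 - v) = 2v - 58
Step 3: Set phi(r*) = 0: 2r* - 58 = 0
Step 4: r* = 58/2 = 29 (the number of bidders n = 1 does not enter)

29


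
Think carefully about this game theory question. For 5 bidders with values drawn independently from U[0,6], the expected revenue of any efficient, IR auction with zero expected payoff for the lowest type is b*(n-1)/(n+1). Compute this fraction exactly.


Step 1: By Revenue Equivalence, expected revenue = b*(n-1)/(n+1)
Step 2: Substituting n = 5, b = 6
Step 3: Revenue = 6*(5-1)/(5+1) = 6*4/6
Step 4: Revenue = 24/6 = 4

4


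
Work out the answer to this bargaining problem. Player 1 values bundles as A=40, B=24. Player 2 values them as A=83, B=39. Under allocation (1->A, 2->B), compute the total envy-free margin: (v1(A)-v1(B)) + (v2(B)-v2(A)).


Step 1: Player 1's margin = v1(A) - v1(B) = 40 - 24 = 16
Step 2: Player 2's margin = v2(B) - v2(A) = 39 - 83 = -44
Step 3: Total margin = 16 + -44 = -28

-28


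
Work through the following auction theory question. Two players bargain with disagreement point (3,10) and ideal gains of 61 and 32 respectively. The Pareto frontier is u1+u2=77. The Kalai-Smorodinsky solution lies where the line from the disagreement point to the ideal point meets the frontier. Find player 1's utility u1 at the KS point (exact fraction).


Step 1: At the KS point, (u1-d1)/r1 = (u2-d2)/r2 = t and u1+u2 = 77
Step 2: u1 = d1 + r1*t and u2 = d2 + r2*t, so (d1 + r1*t) + (d2 + r2*t) = 77
Step 3: t = (77 - 3 - 10)/(61 + 32) = 64/93
Step 4: u1 = d1 + r1*t = 3 + 61 * 64/93 = 4183/93
Step 5: (Check: u2 = d2 + r2*t = 2978/93; u1+u2 = 4183/93 + 2978/93 = 77, on the frontier.)

4183/93


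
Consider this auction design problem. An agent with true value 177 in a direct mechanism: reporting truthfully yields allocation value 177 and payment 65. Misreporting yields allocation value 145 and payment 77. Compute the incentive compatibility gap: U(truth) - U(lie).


Step 1: U(truth) = value - payment = 177 - 65 = 112
Step 2: U(lie) = allocation - payment = 145 - 77 = 68
Step 3: IC gap = 112 - 68 = 44

44
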